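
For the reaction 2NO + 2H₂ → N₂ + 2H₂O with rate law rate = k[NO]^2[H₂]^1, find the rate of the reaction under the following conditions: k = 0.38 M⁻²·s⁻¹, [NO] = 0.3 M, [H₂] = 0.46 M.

0.01573 M/s

Step 1: The rate law is rate = k[NO]^2[H₂]^1
Step 2: Substitute: rate = 0.38 × (0.3)^2 × (0.46)^1
Step 3: rate = 0.38 × 0.09 × 0.46 = 0.015732 M/s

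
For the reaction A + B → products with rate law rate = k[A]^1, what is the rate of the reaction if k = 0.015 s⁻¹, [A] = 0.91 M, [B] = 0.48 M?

0.01365 M/s

Step 1: The rate law is rate = k[A]^1
Step 2: Note that the rate does not depend on [B] (zero order in B).
Step 3: rate = 0.015 × (0.91)^1 = 0.01365 M/s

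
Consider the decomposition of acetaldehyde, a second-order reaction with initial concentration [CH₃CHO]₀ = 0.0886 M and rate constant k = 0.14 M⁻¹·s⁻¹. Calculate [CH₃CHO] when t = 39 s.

0.05971 M

Step 1: For a second-order reaction: 1/[CH₃CHO] = 1/[CH₃CHO]₀ + kt
Step 2: 1/[CH₃CHO] = 1/0.0886 + 0.14 × 39
Step 3: 1/[CH₃CHO] = 11.29 + 5.46 = 16.75
Step 4: [CH₃CHO] = 1/16.75 = 0.05971 M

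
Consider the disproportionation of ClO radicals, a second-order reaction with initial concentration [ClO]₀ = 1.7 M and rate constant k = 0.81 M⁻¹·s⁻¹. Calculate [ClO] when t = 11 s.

0.1053 M

Step 1: For a second-order reaction: 1/[ClO] = 1/[ClO]₀ + kt
Step 2: 1/[ClO] = 1/1.7 + 0.81 × 11
Step 3: 1/[ClO] = 0.5882 + 8.91 = 9.498
Step 4: [ClO] = 1/9.498 = 0.1053 M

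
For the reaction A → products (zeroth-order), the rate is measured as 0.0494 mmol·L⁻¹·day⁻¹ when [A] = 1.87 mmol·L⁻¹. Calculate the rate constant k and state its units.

0.0494 mmol·L⁻¹·day⁻¹

Step 1: For a zeroth-order reaction, rate = k (independent of concentration).
Step 2: k = rate = 0.0494 mmol·L⁻¹·day⁻¹.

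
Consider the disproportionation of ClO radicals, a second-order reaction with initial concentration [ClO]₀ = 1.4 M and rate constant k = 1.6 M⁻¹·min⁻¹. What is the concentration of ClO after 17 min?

0.03582 M

Step 1: For a second-order reaction: 1/[ClO] = 1/[ClO]₀ + kt
Step 2: 1/[ClO] = 1/1.4 + 1.6 × 17
Step 3: 1/[ClO] = 0.7143 + 27.2 = 27.91
Step 4: [ClO] = 1/27.91 = 0.03582 M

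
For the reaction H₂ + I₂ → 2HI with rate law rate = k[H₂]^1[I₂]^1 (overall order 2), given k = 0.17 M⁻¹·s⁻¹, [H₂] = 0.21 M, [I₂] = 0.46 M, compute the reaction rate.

0.01642 M/s

Step 1: The rate law is rate = k[H₂]^1[I₂]^1, overall order = 1+1 = 2
Step 2: Substitute values: rate = 0.17 × (0.21)^1 × (0.46)^1
Step 3: rate = 0.17 × 0.21 × 0.46 = 0.016422 M/s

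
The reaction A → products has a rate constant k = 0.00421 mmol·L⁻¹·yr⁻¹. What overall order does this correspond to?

zeroth order (0)

Step 1: The units of k for an nth-order reaction are (concentration)^(1-n)·(time)⁻¹.
Step 2: Here k has units mmol·L⁻¹·yr⁻¹, so the concentration exponent is 1.
Step 3: 1 - n = 1 ⇒ n = 0. The reaction is zeroth order.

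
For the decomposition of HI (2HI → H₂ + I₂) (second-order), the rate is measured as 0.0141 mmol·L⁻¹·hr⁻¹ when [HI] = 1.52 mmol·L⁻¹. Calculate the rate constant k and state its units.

0.006103 (mmol·L⁻¹)⁻¹·hr⁻¹

Step 1: rate = k[HI]^2, so k = rate / [HI]^2.
Step 2: k = 0.0141 / (1.52)^2 = 0.0141 / 2.31.
Step 3: k = 0.006103 (mmol·L⁻¹)⁻¹·hr⁻¹.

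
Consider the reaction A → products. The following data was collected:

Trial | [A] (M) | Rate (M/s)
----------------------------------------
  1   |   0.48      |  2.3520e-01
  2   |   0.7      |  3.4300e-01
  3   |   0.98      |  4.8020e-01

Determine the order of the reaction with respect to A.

first order (1)

Step 1: Compare trials to find order n where rate₂/rate₁ = ([A]₂/[A]₁)^n
Step 2: rate₂/rate₁ = 3.4300e-01/2.3520e-01 = 1.458
Step 3: [A]₂/[A]₁ = 0.7/0.48 = 1.458
Step 4: n = ln(1.458)/ln(1.458) = 1.00 ≈ 1
Step 5: The reaction is first order in A.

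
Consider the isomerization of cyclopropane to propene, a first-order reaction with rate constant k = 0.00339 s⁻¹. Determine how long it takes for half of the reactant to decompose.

204.5 s

Step 1: For a first-order reaction, t₁/₂ = ln(2)/k
Step 2: t₁/₂ = ln(2)/0.00339
Step 3: t₁/₂ = 0.6931/0.00339 = 204.5 s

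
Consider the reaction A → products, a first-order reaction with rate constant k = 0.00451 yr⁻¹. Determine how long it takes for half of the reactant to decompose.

153.7 yr

Step 1: For a first-order reaction, t₁/₂ = ln(2)/k
Step 2: t₁/₂ = ln(2)/0.00451
Step 3: t₁/₂ = 0.6931/0.00451 = 153.7 yr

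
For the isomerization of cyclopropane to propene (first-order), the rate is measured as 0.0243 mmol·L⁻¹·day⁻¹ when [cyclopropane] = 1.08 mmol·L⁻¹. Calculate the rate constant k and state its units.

0.0225 day⁻¹

Step 1: rate = k[cyclopropane]^1, so k = rate / [cyclopropane]^1.
Step 2: k = 0.0243 / (1.08)^1 = 0.0243 / 1.08.
Step 3: k = 0.0225 day⁻¹.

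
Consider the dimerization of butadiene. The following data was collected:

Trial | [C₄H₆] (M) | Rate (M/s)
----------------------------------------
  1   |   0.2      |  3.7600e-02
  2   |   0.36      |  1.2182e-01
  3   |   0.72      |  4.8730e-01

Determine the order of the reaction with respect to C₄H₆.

second order (2)

Step 1: Compare trials to find order n where rate₂/rate₁ = ([C₄H₆]₂/[C₄H₆]₁)^n
Step 2: rate₂/rate₁ = 1.2182e-01/3.7600e-02 = 3.24
Step 3: [C₄H₆]₂/[C₄H₆]₁ = 0.36/0.2 = 1.8
Step 4: n = ln(3.24)/ln(1.8) = 2.00 ≈ 2
Step 5: The reaction is second order in C₄H₆.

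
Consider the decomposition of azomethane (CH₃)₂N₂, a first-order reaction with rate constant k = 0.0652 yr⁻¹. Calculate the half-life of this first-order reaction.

10.63 yr

Step 1: For a first-order reaction, t₁/₂ = ln(2)/k
Step 2: t₁/₂ = ln(2)/0.0652
Step 3: t₁/₂ = 0.6931/0.0652 = 10.63 yr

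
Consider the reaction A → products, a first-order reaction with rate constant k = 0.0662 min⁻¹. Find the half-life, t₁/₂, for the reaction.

10.47 min

Step 1: For a first-order reaction, t₁/₂ = ln(2)/k
Step 2: t₁/₂ = ln(2)/0.0662
Step 3: t₁/₂ = 0.6931/0.0662 = 10.47 min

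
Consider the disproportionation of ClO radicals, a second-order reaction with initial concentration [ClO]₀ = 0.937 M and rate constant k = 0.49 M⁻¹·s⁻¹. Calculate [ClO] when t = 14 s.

0.1261 M

Step 1: For a second-order reaction: 1/[ClO] = 1/[ClO]₀ + kt
Step 2: 1/[ClO] = 1/0.937 + 0.49 × 14
Step 3: 1/[ClO] = 1.067 + 6.86 = 7.927
Step 4: [ClO] = 1/7.927 = 0.1261 M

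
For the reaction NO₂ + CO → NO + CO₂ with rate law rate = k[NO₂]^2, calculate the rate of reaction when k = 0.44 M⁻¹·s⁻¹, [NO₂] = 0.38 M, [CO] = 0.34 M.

0.06354 M/s

Step 1: The rate law is rate = k[NO₂]^2
Step 2: Note that the rate does not depend on [CO] (zero order in CO).
Step 3: rate = 0.44 × (0.38)^2 = 0.063536 M/s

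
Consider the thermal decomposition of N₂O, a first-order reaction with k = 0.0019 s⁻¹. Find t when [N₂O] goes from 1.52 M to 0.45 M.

640.6 s

Step 1: For first-order: t = ln([N₂O]₀/[N₂O])/k
Step 2: t = ln(1.52/0.45)/0.0019
Step 3: t = ln(3.378)/0.0019
Step 4: t = 1.217/0.0019 = 640.6 s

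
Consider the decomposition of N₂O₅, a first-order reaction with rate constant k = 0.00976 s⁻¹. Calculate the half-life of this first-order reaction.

71.02 s

Step 1: For a first-order reaction, t₁/₂ = ln(2)/k
Step 2: t₁/₂ = ln(2)/0.00976
Step 3: t₁/₂ = 0.6931/0.00976 = 71.02 s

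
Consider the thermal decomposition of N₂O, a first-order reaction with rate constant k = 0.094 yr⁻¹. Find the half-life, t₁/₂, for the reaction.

7.374 yr

Step 1: For a first-order reaction, t₁/₂ = ln(2)/k
Step 2: t₁/₂ = ln(2)/0.094
Step 3: t₁/₂ = 0.6931/0.094 = 7.374 yr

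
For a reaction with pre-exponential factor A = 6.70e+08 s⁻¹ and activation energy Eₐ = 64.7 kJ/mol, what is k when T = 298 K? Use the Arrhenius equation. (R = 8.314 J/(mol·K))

3.05e-03 s⁻¹

Step 1: Use the Arrhenius equation: k = A × exp(-Eₐ/RT)
Step 2: Convert Eₐ to J/mol: 64.7 kJ/mol = 64700 J/mol
Step 3: Calculate the exponent: -Eₐ/(RT) = -64700/(8.314 × 298) = -26.11428
Step 4: k = 6.70e+08 × exp(-26.11428)
Step 5: k = 6.70e+08 × 4.55735e-12 = 3.0534e-03 s⁻¹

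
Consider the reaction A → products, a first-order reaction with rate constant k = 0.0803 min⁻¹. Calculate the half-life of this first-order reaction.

8.632 min

Step 1: For a first-order reaction, t₁/₂ = ln(2)/k
Step 2: t₁/₂ = ln(2)/0.0803
Step 3: t₁/₂ = 0.6931/0.0803 = 8.632 min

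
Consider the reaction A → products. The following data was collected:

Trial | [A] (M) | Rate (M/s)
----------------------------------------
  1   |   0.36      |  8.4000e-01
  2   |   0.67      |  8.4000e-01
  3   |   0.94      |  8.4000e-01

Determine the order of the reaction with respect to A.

zeroth order (0)

Step 1: Compare trials - when concentration changes, rate stays constant.
Step 2: rate₂/rate₁ = 8.4000e-01/8.4000e-01 = 1
Step 3: [A]₂/[A]₁ = 0.67/0.36 = 1.861
Step 4: Since rate ratio ≈ (conc ratio)^0, the reaction is zeroth order.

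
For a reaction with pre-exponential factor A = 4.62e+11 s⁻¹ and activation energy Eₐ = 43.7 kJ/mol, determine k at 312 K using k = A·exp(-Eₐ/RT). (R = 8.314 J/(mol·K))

2.23e+04 s⁻¹

Step 1: Use the Arrhenius equation: k = A × exp(-Eₐ/RT)
Step 2: Convert Eₐ to J/mol: 43.7 kJ/mol = 43700 J/mol
Step 3: Calculate the exponent: -Eₐ/(RT) = -43700/(8.314 × 312) = -16.84678
Step 4: k = 4.62e+11 × exp(-16.84678)
Step 5: k = 4.62e+11 × 4.82543e-08 = 2.2293e+04 s⁻¹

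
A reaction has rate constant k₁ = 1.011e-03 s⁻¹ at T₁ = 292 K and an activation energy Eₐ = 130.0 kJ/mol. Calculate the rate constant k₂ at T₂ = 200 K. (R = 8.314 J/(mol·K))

2.028e-14 s⁻¹

Step 1: Use the two-temperature Arrhenius form: ln(k₂/k₁) = -Eₐ/R × (1/T₂ - 1/T₁)
Step 2: Convert Eₐ to J/mol: 130.0 kJ/mol = 130000 J/mol
Step 3: 1/T₂ - 1/T₁ = 1/200 - 1/292 = 1.575342e-03 K⁻¹
Step 4: ln(k₂/k₁) = -130000/8.314 × 1.575342e-03 = -24.63248
Step 5: k₂ = k₁ × exp(-24.63248) = 1.011e-03 × 2.00563e-11 = 2.028e-14 s⁻¹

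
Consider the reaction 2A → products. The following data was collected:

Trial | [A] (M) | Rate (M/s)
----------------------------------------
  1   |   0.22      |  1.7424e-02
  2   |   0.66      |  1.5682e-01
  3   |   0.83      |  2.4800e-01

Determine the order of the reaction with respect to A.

second order (2)

Step 1: Compare trials to find order n where rate₂/rate₁ = ([A]₂/[A]₁)^n
Step 2: rate₂/rate₁ = 1.5682e-01/1.7424e-02 = 9
Step 3: [A]₂/[A]₁ = 0.66/0.22 = 3
Step 4: n = ln(9)/ln(3) = 2.00 ≈ 2
Step 5: The reaction is second order in A.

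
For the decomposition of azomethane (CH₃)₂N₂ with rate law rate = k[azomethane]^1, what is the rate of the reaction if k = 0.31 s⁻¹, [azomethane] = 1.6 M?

0.496 M/s

Step 1: Identify the rate law: rate = k[azomethane]^1
Step 2: Substitute values: rate = 0.31 × (1.6)^1
Step 3: Calculate: rate = 0.31 × 1.6 = 0.496 M/s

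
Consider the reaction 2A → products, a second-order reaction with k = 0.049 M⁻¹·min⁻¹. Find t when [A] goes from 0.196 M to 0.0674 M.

198.7 min

Step 1: For second-order: t = (1/[A] - 1/[A]₀)/k
Step 2: t = (1/0.0674 - 1/0.196)/0.049
Step 3: t = (14.84 - 5.102)/0.049
Step 4: t = 9.735/0.049 = 198.7 min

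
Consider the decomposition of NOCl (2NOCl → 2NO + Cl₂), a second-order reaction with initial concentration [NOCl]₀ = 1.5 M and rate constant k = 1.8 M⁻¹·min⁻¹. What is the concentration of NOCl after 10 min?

0.05357 M

Step 1: For a second-order reaction: 1/[NOCl] = 1/[NOCl]₀ + kt
Step 2: 1/[NOCl] = 1/1.5 + 1.8 × 10
Step 3: 1/[NOCl] = 0.6667 + 18 = 18.67
Step 4: [NOCl] = 1/18.67 = 0.05357 M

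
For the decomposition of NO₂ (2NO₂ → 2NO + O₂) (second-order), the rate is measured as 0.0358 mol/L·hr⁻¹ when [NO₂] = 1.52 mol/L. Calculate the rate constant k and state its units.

0.0155 (mol/L)⁻¹·hr⁻¹

Step 1: rate = k[NO₂]^2, so k = rate / [NO₂]^2.
Step 2: k = 0.0358 / (1.52)^2 = 0.0358 / 2.31.
Step 3: k = 0.0155 (mol/L)⁻¹·hr⁻¹.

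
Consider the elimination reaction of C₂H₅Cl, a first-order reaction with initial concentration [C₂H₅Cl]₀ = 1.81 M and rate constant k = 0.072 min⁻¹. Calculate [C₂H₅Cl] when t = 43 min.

0.08187 M

Step 1: For a first-order reaction: [C₂H₅Cl] = [C₂H₅Cl]₀ × e^(-kt)
Step 2: [C₂H₅Cl] = 1.81 × e^(-0.072 × 43)
Step 3: [C₂H₅Cl] = 1.81 × e^(-3.096)
Step 4: [C₂H₅Cl] = 1.81 × 0.0452298 = 0.08187 M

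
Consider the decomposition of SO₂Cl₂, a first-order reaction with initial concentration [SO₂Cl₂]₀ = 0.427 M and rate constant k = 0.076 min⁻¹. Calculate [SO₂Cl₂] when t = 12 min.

0.1715 M

Step 1: For a first-order reaction: [SO₂Cl₂] = [SO₂Cl₂]₀ × e^(-kt)
Step 2: [SO₂Cl₂] = 0.427 × e^(-0.076 × 12)
Step 3: [SO₂Cl₂] = 0.427 × e^(-0.912)
Step 4: [SO₂Cl₂] = 0.427 × 0.40172 = 0.1715 M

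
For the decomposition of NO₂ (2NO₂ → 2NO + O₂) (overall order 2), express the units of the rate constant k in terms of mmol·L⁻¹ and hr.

(mmol·L⁻¹)⁻¹·hr⁻¹

Step 1: For overall order n, rate = k × (concentration)^n.
Step 2: Rate has units mmol·L⁻¹·hr⁻¹; concentration term has units (mmol·L⁻¹)^2.
Step 3: k = rate / (concentration)^n, so units of k = (mmol·L⁻¹)^(1-2)·hr⁻¹ = (mmol·L⁻¹)⁻¹·hr⁻¹.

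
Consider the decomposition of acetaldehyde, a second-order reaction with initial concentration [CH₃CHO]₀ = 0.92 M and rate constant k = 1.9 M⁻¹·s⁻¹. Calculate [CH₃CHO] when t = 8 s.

0.0614 M

Step 1: For a second-order reaction: 1/[CH₃CHO] = 1/[CH₃CHO]₀ + kt
Step 2: 1/[CH₃CHO] = 1/0.92 + 1.9 × 8
Step 3: 1/[CH₃CHO] = 1.087 + 15.2 = 16.29
Step 4: [CH₃CHO] = 1/16.29 = 0.0614 M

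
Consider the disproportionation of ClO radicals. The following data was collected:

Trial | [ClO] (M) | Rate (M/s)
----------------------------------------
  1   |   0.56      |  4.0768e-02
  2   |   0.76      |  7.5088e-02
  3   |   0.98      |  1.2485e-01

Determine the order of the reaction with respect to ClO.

second order (2)

Step 1: Compare trials to find order n where rate₂/rate₁ = ([ClO]₂/[ClO]₁)^n
Step 2: rate₂/rate₁ = 7.5088e-02/4.0768e-02 = 1.842
Step 3: [ClO]₂/[ClO]₁ = 0.76/0.56 = 1.357
Step 4: n = ln(1.842)/ln(1.357) = 2.00 ≈ 2
Step 5: The reaction is second order in ClO.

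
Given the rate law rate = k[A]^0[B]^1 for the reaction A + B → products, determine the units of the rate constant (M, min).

min⁻¹

Step 1: Overall order = 0 + 1 = 1.
Step 2: rate has units M·min⁻¹; [A]^0[B]^1 has units M^1.
Step 3: k = rate/([A]^0[B]^1), so units of k = M^(1-1)·min⁻¹ = min⁻¹.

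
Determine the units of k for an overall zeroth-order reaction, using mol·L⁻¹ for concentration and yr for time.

mol·L⁻¹·yr⁻¹

Step 1: For overall order n, rate = k × (concentration)^n.
Step 2: Rate has units mol·L⁻¹·yr⁻¹; concentration term has units (mol·L⁻¹)^0.
Step 3: k = rate / (concentration)^n, so units of k = (mol·L⁻¹)^(1-0)·yr⁻¹ = mol·L⁻¹·yr⁻¹.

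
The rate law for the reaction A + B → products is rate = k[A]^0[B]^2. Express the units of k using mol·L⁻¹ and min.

(mol·L⁻¹)⁻¹·min⁻¹

Step 1: Overall order = 0 + 2 = 2.
Step 2: rate has units mol·L⁻¹·min⁻¹; [A]^0[B]^2 has units (mol·L⁻¹)^2.
Step 3: k = rate/([A]^0[B]^2), so units of k = (mol·L⁻¹)^(1-2)·min⁻¹ = (mol·L⁻¹)⁻¹·min⁻¹.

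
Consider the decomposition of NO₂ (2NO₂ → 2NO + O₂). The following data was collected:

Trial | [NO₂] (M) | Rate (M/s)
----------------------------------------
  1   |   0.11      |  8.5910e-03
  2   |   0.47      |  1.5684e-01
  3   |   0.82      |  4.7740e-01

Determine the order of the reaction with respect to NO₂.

second order (2)

Step 1: Compare trials to find order n where rate₂/rate₁ = ([NO₂]₂/[NO₂]₁)^n
Step 2: rate₂/rate₁ = 1.5684e-01/8.5910e-03 = 18.26
Step 3: [NO₂]₂/[NO₂]₁ = 0.47/0.11 = 4.273
Step 4: n = ln(18.26)/ln(4.273) = 2.00 ≈ 2
Step 5: The reaction is second order in NO₂.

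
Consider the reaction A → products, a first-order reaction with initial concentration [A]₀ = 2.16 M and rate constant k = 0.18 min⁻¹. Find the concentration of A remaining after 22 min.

0.04118 M

Step 1: For a first-order reaction: [A] = [A]₀ × e^(-kt)
Step 2: [A] = 2.16 × e^(-0.18 × 22)
Step 3: [A] = 2.16 × e^(-3.96)
Step 4: [A] = 2.16 × 0.0190631 = 0.04118 M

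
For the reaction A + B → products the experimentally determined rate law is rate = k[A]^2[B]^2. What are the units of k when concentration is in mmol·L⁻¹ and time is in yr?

(mmol·L⁻¹)⁻³·yr⁻¹

Step 1: Overall order = 2 + 2 = 4.
Step 2: rate has units mmol·L⁻¹·yr⁻¹; [A]^2[B]^2 has units (mmol·L⁻¹)^4.
Step 3: k = rate/([A]^2[B]^2), so units of k = (mmol·L⁻¹)^(1-4)·yr⁻¹ = (mmol·L⁻¹)⁻³·yr⁻¹.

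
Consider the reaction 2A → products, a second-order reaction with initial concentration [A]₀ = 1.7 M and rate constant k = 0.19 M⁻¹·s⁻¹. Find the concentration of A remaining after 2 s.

1.033 M

Step 1: For a second-order reaction: 1/[A] = 1/[A]₀ + kt
Step 2: 1/[A] = 1/1.7 + 0.19 × 2
Step 3: 1/[A] = 0.5882 + 0.38 = 0.9682
Step 4: [A] = 1/0.9682 = 1.033 M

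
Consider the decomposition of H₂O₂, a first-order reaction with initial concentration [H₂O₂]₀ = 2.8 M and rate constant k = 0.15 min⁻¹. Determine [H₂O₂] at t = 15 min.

0.2951 M

Step 1: For a first-order reaction: [H₂O₂] = [H₂O₂]₀ × e^(-kt)
Step 2: [H₂O₂] = 2.8 × e^(-0.15 × 15)
Step 3: [H₂O₂] = 2.8 × e^(-2.25)
Step 4: [H₂O₂] = 2.8 × 0.105399 = 0.2951 M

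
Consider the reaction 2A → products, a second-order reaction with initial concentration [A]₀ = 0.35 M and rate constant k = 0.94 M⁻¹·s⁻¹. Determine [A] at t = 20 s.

0.04617 M

Step 1: For a second-order reaction: 1/[A] = 1/[A]₀ + kt
Step 2: 1/[A] = 1/0.35 + 0.94 × 20
Step 3: 1/[A] = 2.857 + 18.8 = 21.66
Step 4: [A] = 1/21.66 = 0.04617 M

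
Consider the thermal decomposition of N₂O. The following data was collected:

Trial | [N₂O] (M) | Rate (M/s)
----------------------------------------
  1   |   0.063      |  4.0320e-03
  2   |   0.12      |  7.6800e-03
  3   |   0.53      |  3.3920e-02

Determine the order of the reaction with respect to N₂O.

first order (1)

Step 1: Compare trials to find order n where rate₂/rate₁ = ([N₂O]₂/[N₂O]₁)^n
Step 2: rate₂/rate₁ = 7.6800e-03/4.0320e-03 = 1.905
Step 3: [N₂O]₂/[N₂O]₁ = 0.12/0.063 = 1.905
Step 4: n = ln(1.905)/ln(1.905) = 1.00 ≈ 1
Step 5: The reaction is first order in N₂O.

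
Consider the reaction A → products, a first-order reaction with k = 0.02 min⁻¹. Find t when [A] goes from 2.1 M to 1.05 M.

34.66 min

Step 1: For first-order: t = ln([A]₀/[A])/k
Step 2: t = ln(2.1/1.05)/0.02
Step 3: t = ln(2)/0.02
Step 4: t = 0.6931/0.02 = 34.66 min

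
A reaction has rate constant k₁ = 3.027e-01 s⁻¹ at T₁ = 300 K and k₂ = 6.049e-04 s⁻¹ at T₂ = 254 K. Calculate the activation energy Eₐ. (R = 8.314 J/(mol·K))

85.6 kJ/mol

Step 1: Use the two-temperature Arrhenius form: ln(k₂/k₁) = -Eₐ/R × (1/T₂ - 1/T₁)
Step 2: ln(k₂/k₁) = ln(6.049e-04/3.027e-01) = ln(0.00199835) = -6.21543
Step 3: 1/T₂ - 1/T₁ = 1/254 - 1/300 = 6.036745e-04 K⁻¹
Step 4: Eₐ = -R × ln(k₂/k₁) / (1/T₂ - 1/T₁) = -8.314 × -6.21543 / 6.036745e-04
Step 5: Eₐ = 8.5601e+04 J/mol = 85.6 kJ/mol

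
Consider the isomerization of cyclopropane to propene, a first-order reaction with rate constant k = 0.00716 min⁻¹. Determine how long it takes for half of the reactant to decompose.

96.81 min

Step 1: For a first-order reaction, t₁/₂ = ln(2)/k
Step 2: t₁/₂ = ln(2)/0.00716
Step 3: t₁/₂ = 0.6931/0.00716 = 96.81 min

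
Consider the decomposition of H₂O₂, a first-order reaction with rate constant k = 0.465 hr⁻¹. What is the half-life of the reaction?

1.491 hr

Step 1: For a first-order reaction, t₁/₂ = ln(2)/k
Step 2: t₁/₂ = ln(2)/0.465
Step 3: t₁/₂ = 0.6931/0.465 = 1.491 hr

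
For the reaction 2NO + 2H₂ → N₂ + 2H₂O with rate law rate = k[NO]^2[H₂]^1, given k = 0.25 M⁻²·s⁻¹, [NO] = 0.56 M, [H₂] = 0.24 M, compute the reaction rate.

0.01882 M/s

Step 1: The rate law is rate = k[NO]^2[H₂]^1
Step 2: Substitute: rate = 0.25 × (0.56)^2 × (0.24)^1
Step 3: rate = 0.25 × 0.3136 × 0.24 = 0.018816 M/s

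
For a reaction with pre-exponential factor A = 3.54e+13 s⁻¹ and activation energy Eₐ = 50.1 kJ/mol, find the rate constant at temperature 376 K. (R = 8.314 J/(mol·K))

3.88e+06 s⁻¹

Step 1: Use the Arrhenius equation: k = A × exp(-Eₐ/RT)
Step 2: Convert Eₐ to J/mol: 50.1 kJ/mol = 50100 J/mol
Step 3: Calculate the exponent: -Eₐ/(RT) = -50100/(8.314 × 376) = -16.02654
Step 4: k = 3.54e+13 × exp(-16.02654)
Step 5: k = 3.54e+13 × 1.09588e-07 = 3.8794e+06 s⁻¹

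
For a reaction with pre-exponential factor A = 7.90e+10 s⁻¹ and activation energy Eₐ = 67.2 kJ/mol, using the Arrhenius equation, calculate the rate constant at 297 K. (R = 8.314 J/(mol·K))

1.20e-01 s⁻¹

Step 1: Use the Arrhenius equation: k = A × exp(-Eₐ/RT)
Step 2: Convert Eₐ to J/mol: 67.2 kJ/mol = 67200 J/mol
Step 3: Calculate the exponent: -Eₐ/(RT) = -67200/(8.314 × 297) = -27.21465
Step 4: k = 7.90e+10 × exp(-27.21465)
Step 5: k = 7.90e+10 × 1.51645e-12 = 1.1980e-01 s⁻¹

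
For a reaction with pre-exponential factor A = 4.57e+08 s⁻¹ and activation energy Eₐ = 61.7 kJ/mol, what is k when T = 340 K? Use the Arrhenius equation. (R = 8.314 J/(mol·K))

1.52e-01 s⁻¹

Step 1: Use the Arrhenius equation: k = A × exp(-Eₐ/RT)
Step 2: Convert Eₐ to J/mol: 61.7 kJ/mol = 61700 J/mol
Step 3: Calculate the exponent: -Eₐ/(RT) = -61700/(8.314 × 340) = -21.82711
Step 4: k = 4.57e+08 × exp(-21.82711)
Step 5: k = 4.57e+08 × 3.31594e-10 = 1.5154e-01 s⁻¹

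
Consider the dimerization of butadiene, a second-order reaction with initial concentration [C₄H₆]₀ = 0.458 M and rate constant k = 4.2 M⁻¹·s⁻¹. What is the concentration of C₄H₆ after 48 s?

0.004907 M

Step 1: For a second-order reaction: 1/[C₄H₆] = 1/[C₄H₆]₀ + kt
Step 2: 1/[C₄H₆] = 1/0.458 + 4.2 × 48
Step 3: 1/[C₄H₆] = 2.183 + 201.6 = 203.8
Step 4: [C₄H₆] = 1/203.8 = 0.004907 M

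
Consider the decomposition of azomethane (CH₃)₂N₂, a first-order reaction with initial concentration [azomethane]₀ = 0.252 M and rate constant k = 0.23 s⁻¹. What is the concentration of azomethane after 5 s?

0.07979 M

Step 1: For a first-order reaction: [azomethane] = [azomethane]₀ × e^(-kt)
Step 2: [azomethane] = 0.252 × e^(-0.23 × 5)
Step 3: [azomethane] = 0.252 × e^(-1.15)
Step 4: [azomethane] = 0.252 × 0.316637 = 0.07979 M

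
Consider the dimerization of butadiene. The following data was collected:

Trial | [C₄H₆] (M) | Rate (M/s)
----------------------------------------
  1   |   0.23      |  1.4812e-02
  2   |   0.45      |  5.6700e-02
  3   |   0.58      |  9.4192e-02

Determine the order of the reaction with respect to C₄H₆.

second order (2)

Step 1: Compare trials to find order n where rate₂/rate₁ = ([C₄H₆]₂/[C₄H₆]₁)^n
Step 2: rate₂/rate₁ = 5.6700e-02/1.4812e-02 = 3.828
Step 3: [C₄H₆]₂/[C₄H₆]₁ = 0.45/0.23 = 1.957
Step 4: n = ln(3.828)/ln(1.957) = 2.00 ≈ 2
Step 5: The reaction is second order in C₄H₆.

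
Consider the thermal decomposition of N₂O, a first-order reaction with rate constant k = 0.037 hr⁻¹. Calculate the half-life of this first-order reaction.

18.73 hr

Step 1: For a first-order reaction, t₁/₂ = ln(2)/k
Step 2: t₁/₂ = ln(2)/0.037
Step 3: t₁/₂ = 0.6931/0.037 = 18.73 hr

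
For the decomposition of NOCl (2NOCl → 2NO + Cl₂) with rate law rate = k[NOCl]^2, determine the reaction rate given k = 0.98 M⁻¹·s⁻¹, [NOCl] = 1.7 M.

2.832 M/s

Step 1: Identify the rate law: rate = k[NOCl]^2
Step 2: Substitute values: rate = 0.98 × (1.7)^2
Step 3: Calculate: rate = 0.98 × 2.89 = 2.8322 M/s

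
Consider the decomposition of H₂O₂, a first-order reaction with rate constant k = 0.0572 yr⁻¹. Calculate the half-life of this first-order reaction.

12.12 yr

Step 1: For a first-order reaction, t₁/₂ = ln(2)/k
Step 2: t₁/₂ = ln(2)/0.0572
Step 3: t₁/₂ = 0.6931/0.0572 = 12.12 yr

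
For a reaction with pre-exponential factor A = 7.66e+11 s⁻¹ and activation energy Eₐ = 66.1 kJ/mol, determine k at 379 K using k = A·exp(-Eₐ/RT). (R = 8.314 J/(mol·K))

5.94e+02 s⁻¹

Step 1: Use the Arrhenius equation: k = A × exp(-Eₐ/RT)
Step 2: Convert Eₐ to J/mol: 66.1 kJ/mol = 66100 J/mol
Step 3: Calculate the exponent: -Eₐ/(RT) = -66100/(8.314 × 379) = -20.97743
Step 4: k = 7.66e+11 × exp(-20.97743)
Step 5: k = 7.66e+11 × 7.75564e-10 = 5.9408e+02 s⁻¹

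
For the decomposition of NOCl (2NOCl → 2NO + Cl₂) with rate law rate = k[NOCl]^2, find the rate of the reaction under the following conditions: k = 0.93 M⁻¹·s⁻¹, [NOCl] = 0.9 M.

0.7533 M/s

Step 1: Identify the rate law: rate = k[NOCl]^2
Step 2: Substitute values: rate = 0.93 × (0.9)^2
Step 3: Calculate: rate = 0.93 × 0.81 = 0.7533 M/s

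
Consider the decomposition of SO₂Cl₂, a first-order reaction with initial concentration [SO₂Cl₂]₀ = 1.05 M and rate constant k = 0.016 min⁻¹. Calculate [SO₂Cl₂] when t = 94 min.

0.2334 M

Step 1: For a first-order reaction: [SO₂Cl₂] = [SO₂Cl₂]₀ × e^(-kt)
Step 2: [SO₂Cl₂] = 1.05 × e^(-0.016 × 94)
Step 3: [SO₂Cl₂] = 1.05 × e^(-1.504)
Step 4: [SO₂Cl₂] = 1.05 × 0.222239 = 0.2334 M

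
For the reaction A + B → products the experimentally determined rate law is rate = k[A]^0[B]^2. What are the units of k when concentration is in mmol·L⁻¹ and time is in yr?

(mmol·L⁻¹)⁻¹·yr⁻¹

Step 1: Overall order = 0 + 2 = 2.
Step 2: rate has units mmol·L⁻¹·yr⁻¹; [A]^0[B]^2 has units (mmol·L⁻¹)^2.
Step 3: k = rate/([A]^0[B]^2), so units of k = (mmol·L⁻¹)^(1-2)·yr⁻¹ = (mmol·L⁻¹)⁻¹·yr⁻¹.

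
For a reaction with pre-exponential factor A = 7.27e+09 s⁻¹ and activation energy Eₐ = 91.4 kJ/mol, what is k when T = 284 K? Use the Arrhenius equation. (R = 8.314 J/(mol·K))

1.12e-07 s⁻¹

Step 1: Use the Arrhenius equation: k = A × exp(-Eₐ/RT)
Step 2: Convert Eₐ to J/mol: 91.4 kJ/mol = 91400 J/mol
Step 3: Calculate the exponent: -Eₐ/(RT) = -91400/(8.314 × 284) = -38.70952
Step 4: k = 7.27e+09 × exp(-38.70952)
Step 5: k = 7.27e+09 × 1.54408e-17 = 1.1225e-07 s⁻¹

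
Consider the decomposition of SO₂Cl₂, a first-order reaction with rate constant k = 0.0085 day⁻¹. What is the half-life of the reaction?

81.55 day

Step 1: For a first-order reaction, t₁/₂ = ln(2)/k
Step 2: t₁/₂ = ln(2)/0.0085
Step 3: t₁/₂ = 0.6931/0.0085 = 81.55 day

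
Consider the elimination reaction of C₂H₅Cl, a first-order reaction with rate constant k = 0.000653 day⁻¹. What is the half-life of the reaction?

1061 day

Step 1: For a first-order reaction, t₁/₂ = ln(2)/k
Step 2: t₁/₂ = ln(2)/0.000653
Step 3: t₁/₂ = 0.6931/0.000653 = 1061 day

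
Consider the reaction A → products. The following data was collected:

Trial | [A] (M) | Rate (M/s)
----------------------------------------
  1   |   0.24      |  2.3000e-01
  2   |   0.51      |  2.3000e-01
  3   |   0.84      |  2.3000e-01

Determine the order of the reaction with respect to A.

zeroth order (0)

Step 1: Compare trials - when concentration changes, rate stays constant.
Step 2: rate₂/rate₁ = 2.3000e-01/2.3000e-01 = 1
Step 3: [A]₂/[A]₁ = 0.51/0.24 = 2.125
Step 4: Since rate ratio ≈ (conc ratio)^0, the reaction is zeroth order.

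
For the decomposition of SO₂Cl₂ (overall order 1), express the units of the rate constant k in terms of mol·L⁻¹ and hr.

hr⁻¹

Step 1: For overall order n, rate = k × (concentration)^n.
Step 2: Rate has units mol·L⁻¹·hr⁻¹; concentration term has units (mol·L⁻¹)^1.
Step 3: k = rate / (concentration)^n, so units of k = (mol·L⁻¹)^(1-1)·hr⁻¹ = hr⁻¹.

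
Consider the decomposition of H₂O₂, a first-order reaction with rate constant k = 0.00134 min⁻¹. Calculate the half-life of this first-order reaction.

517.3 min

Step 1: For a first-order reaction, t₁/₂ = ln(2)/k
Step 2: t₁/₂ = ln(2)/0.00134
Step 3: t₁/₂ = 0.6931/0.00134 = 517.3 min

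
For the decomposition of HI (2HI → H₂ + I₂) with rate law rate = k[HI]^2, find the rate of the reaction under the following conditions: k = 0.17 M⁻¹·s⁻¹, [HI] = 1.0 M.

0.17 M/s

Step 1: Identify the rate law: rate = k[HI]^2
Step 2: Substitute values: rate = 0.17 × (1.0)^2
Step 3: Calculate: rate = 0.17 × 1 = 0.17 M/s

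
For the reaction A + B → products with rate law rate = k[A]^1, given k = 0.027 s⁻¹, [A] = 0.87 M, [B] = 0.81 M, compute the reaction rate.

0.02349 M/s

Step 1: The rate law is rate = k[A]^1
Step 2: Note that the rate does not depend on [B] (zero order in B).
Step 3: rate = 0.027 × (0.87)^1 = 0.02349 M/s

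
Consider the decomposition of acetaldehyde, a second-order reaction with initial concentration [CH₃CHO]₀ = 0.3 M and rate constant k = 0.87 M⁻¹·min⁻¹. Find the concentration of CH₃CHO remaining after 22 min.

0.0445 M

Step 1: For a second-order reaction: 1/[CH₃CHO] = 1/[CH₃CHO]₀ + kt
Step 2: 1/[CH₃CHO] = 1/0.3 + 0.87 × 22
Step 3: 1/[CH₃CHO] = 3.333 + 19.14 = 22.47
Step 4: [CH₃CHO] = 1/22.47 = 0.0445 M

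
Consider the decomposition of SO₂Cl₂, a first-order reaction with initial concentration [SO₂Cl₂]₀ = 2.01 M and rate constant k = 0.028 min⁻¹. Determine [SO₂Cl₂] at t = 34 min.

0.7758 M

Step 1: For a first-order reaction: [SO₂Cl₂] = [SO₂Cl₂]₀ × e^(-kt)
Step 2: [SO₂Cl₂] = 2.01 × e^(-0.028 × 34)
Step 3: [SO₂Cl₂] = 2.01 × e^(-0.952)
Step 4: [SO₂Cl₂] = 2.01 × 0.385968 = 0.7758 M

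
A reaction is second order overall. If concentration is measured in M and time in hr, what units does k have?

M⁻¹·hr⁻¹

Step 1: For overall order n, rate = k × (concentration)^n.
Step 2: Rate has units M·hr⁻¹; concentration term has units M^2.
Step 3: k = rate / (concentration)^n, so units of k = M^(1-2)·hr⁻¹ = M⁻¹·hr⁻¹.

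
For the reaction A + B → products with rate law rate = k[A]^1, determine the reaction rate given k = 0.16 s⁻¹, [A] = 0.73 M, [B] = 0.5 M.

0.1168 M/s

Step 1: The rate law is rate = k[A]^1
Step 2: Note that the rate does not depend on [B] (zero order in B).
Step 3: rate = 0.16 × (0.73)^1 = 0.1168 M/s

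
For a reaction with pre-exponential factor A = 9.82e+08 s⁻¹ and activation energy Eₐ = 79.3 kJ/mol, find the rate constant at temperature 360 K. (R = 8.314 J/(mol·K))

3.06e-03 s⁻¹

Step 1: Use the Arrhenius equation: k = A × exp(-Eₐ/RT)
Step 2: Convert Eₐ to J/mol: 79.3 kJ/mol = 79300 J/mol
Step 3: Calculate the exponent: -Eₐ/(RT) = -79300/(8.314 × 360) = -26.49480
Step 4: k = 9.82e+08 × exp(-26.49480)
Step 5: k = 9.82e+08 × 3.11497e-12 = 3.0589e-03 s⁻¹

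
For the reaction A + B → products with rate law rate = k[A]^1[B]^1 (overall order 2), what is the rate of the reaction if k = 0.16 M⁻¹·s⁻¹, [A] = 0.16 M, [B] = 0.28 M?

0.007168 M/s

Step 1: The rate law is rate = k[A]^1[B]^1, overall order = 1+1 = 2
Step 2: Substitute values: rate = 0.16 × (0.16)^1 × (0.28)^1
Step 3: rate = 0.16 × 0.16 × 0.28 = 0.007168 M/s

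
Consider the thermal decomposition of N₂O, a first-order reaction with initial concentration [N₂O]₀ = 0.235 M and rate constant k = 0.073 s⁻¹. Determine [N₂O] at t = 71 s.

0.001319 M

Step 1: For a first-order reaction: [N₂O] = [N₂O]₀ × e^(-kt)
Step 2: [N₂O] = 0.235 × e^(-0.073 × 71)
Step 3: [N₂O] = 0.235 × e^(-5.183)
Step 4: [N₂O] = 0.235 × 0.00561115 = 0.001319 M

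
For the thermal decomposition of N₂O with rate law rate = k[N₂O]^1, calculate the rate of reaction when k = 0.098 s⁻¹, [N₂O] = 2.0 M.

0.196 M/s

Step 1: Identify the rate law: rate = k[N₂O]^1
Step 2: Substitute values: rate = 0.098 × (2.0)^1
Step 3: Calculate: rate = 0.098 × 2 = 0.196 M/s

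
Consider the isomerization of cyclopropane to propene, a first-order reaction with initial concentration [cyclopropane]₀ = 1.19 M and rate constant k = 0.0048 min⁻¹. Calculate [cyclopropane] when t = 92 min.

0.7652 M

Step 1: For a first-order reaction: [cyclopropane] = [cyclopropane]₀ × e^(-kt)
Step 2: [cyclopropane] = 1.19 × e^(-0.0048 × 92)
Step 3: [cyclopropane] = 1.19 × e^(-0.4416)
Step 4: [cyclopropane] = 1.19 × 0.643007 = 0.7652 M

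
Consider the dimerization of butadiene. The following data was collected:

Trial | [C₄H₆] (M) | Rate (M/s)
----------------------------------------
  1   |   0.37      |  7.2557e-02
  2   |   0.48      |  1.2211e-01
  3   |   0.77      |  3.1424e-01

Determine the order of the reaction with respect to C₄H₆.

second order (2)

Step 1: Compare trials to find order n where rate₂/rate₁ = ([C₄H₆]₂/[C₄H₆]₁)^n
Step 2: rate₂/rate₁ = 1.2211e-01/7.2557e-02 = 1.683
Step 3: [C₄H₆]₂/[C₄H₆]₁ = 0.48/0.37 = 1.297
Step 4: n = ln(1.683)/ln(1.297) = 2.00 ≈ 2
Step 5: The reaction is second order in C₄H₆.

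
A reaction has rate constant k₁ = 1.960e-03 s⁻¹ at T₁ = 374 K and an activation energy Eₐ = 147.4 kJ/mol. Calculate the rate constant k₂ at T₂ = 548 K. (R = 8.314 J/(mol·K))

6.747e+03 s⁻¹

Step 1: Use the two-temperature Arrhenius form: ln(k₂/k₁) = -Eₐ/R × (1/T₂ - 1/T₁)
Step 2: Convert Eₐ to J/mol: 147.4 kJ/mol = 147400 J/mol
Step 3: 1/T₂ - 1/T₁ = 1/548 - 1/374 = -8.489793e-04 K⁻¹
Step 4: ln(k₂/k₁) = -147400/8.314 × -8.489793e-04 = 15.05167
Step 5: k₂ = k₁ × exp(15.05167) = 1.960e-03 × 3.44237e+06 = 6.747e+03 s⁻¹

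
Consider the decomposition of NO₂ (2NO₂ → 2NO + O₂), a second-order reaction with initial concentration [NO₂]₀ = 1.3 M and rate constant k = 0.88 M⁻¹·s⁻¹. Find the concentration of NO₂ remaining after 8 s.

0.1281 M

Step 1: For a second-order reaction: 1/[NO₂] = 1/[NO₂]₀ + kt
Step 2: 1/[NO₂] = 1/1.3 + 0.88 × 8
Step 3: 1/[NO₂] = 0.7692 + 7.04 = 7.809
Step 4: [NO₂] = 1/7.809 = 0.1281 M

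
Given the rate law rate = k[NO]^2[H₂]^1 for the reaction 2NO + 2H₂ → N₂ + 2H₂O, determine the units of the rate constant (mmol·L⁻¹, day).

(mmol·L⁻¹)⁻²·day⁻¹

Step 1: Overall order = 2 + 1 = 3.
Step 2: rate has units mmol·L⁻¹·day⁻¹; [NO]^2[H₂]^1 has units (mmol·L⁻¹)^3.
Step 3: k = rate/([NO]^2[H₂]^1), so units of k = (mmol·L⁻¹)^(1-3)·day⁻¹ = (mmol·L⁻¹)⁻²·day⁻¹.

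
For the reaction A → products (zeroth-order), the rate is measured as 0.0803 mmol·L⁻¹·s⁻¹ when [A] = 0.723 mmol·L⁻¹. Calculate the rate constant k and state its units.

0.0803 mmol·L⁻¹·s⁻¹

Step 1: For a zeroth-order reaction, rate = k (independent of concentration).
Step 2: k = rate = 0.0803 mmol·L⁻¹·s⁻¹.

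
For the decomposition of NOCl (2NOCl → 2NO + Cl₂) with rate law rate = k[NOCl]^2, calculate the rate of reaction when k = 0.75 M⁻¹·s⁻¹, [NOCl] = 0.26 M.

0.0507 M/s

Step 1: Identify the rate law: rate = k[NOCl]^2
Step 2: Substitute values: rate = 0.75 × (0.26)^2
Step 3: Calculate: rate = 0.75 × 0.0676 = 0.0507 M/s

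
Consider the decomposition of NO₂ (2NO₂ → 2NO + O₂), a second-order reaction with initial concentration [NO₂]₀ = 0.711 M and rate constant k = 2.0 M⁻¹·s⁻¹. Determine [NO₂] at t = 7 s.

0.06491 M

Step 1: For a second-order reaction: 1/[NO₂] = 1/[NO₂]₀ + kt
Step 2: 1/[NO₂] = 1/0.711 + 2.0 × 7
Step 3: 1/[NO₂] = 1.406 + 14 = 15.41
Step 4: [NO₂] = 1/15.41 = 0.06491 M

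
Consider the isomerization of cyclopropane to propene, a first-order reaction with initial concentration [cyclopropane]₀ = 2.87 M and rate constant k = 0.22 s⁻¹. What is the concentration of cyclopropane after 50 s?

4.793e-05 M

Step 1: For a first-order reaction: [cyclopropane] = [cyclopropane]₀ × e^(-kt)
Step 2: [cyclopropane] = 2.87 × e^(-0.22 × 50)
Step 3: [cyclopropane] = 2.87 × e^(-11)
Step 4: [cyclopropane] = 2.87 × 1.67017e-05 = 4.793e-05 M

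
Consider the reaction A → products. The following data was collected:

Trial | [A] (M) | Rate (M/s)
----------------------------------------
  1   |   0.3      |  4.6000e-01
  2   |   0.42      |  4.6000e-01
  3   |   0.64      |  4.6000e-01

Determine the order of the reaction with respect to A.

zeroth order (0)

Step 1: Compare trials - when concentration changes, rate stays constant.
Step 2: rate₂/rate₁ = 4.6000e-01/4.6000e-01 = 1
Step 3: [A]₂/[A]₁ = 0.42/0.3 = 1.4
Step 4: Since rate ratio ≈ (conc ratio)^0, the reaction is zeroth order.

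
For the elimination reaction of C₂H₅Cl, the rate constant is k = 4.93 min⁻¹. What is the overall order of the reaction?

first order (1)

Step 1: The units of k for an nth-order reaction are (concentration)^(1-n)·(time)⁻¹.
Step 2: Here k has units min⁻¹, so the concentration exponent is 0.
Step 3: 1 - n = 0 ⇒ n = 1. The reaction is first order.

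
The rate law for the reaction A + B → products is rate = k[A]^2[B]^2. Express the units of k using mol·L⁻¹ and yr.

(mol·L⁻¹)⁻³·yr⁻¹

Step 1: Overall order = 2 + 2 = 4.
Step 2: rate has units mol·L⁻¹·yr⁻¹; [A]^2[B]^2 has units (mol·L⁻¹)^4.
Step 3: k = rate/([A]^2[B]^2), so units of k = (mol·L⁻¹)^(1-4)·yr⁻¹ = (mol·L⁻¹)⁻³·yr⁻¹.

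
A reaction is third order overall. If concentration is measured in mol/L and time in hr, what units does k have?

(mol/L)⁻²·hr⁻¹

Step 1: For overall order n, rate = k × (concentration)^n.
Step 2: Rate has units mol/L·hr⁻¹; concentration term has units (mol/L)^3.
Step 3: k = rate / (concentration)^n, so units of k = (mol/L)^(1-3)·hr⁻¹ = (mol/L)⁻²·hr⁻¹.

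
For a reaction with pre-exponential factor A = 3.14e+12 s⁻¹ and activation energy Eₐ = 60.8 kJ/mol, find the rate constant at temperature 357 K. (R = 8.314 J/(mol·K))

3.99e+03 s⁻¹

Step 1: Use the Arrhenius equation: k = A × exp(-Eₐ/RT)
Step 2: Convert Eₐ to J/mol: 60.8 kJ/mol = 60800 J/mol
Step 3: Calculate the exponent: -Eₐ/(RT) = -60800/(8.314 × 357) = -20.48450
Step 4: k = 3.14e+12 × exp(-20.48450)
Step 5: k = 3.14e+12 × 1.26968e-09 = 3.9868e+03 s⁻¹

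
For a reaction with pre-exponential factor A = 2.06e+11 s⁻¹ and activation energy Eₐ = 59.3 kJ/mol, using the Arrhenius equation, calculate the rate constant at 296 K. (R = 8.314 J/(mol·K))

7.06e+00 s⁻¹

Step 1: Use the Arrhenius equation: k = A × exp(-Eₐ/RT)
Step 2: Convert Eₐ to J/mol: 59.3 kJ/mol = 59300 J/mol
Step 3: Calculate the exponent: -Eₐ/(RT) = -59300/(8.314 × 296) = -24.09644
Step 4: k = 2.06e+11 × exp(-24.09644)
Step 5: k = 2.06e+11 × 3.42807e-11 = 7.0618e+00 s⁻¹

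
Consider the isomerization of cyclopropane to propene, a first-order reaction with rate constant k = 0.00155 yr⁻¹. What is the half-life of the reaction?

447.2 yr

Step 1: For a first-order reaction, t₁/₂ = ln(2)/k
Step 2: t₁/₂ = ln(2)/0.00155
Step 3: t₁/₂ = 0.6931/0.00155 = 447.2 yr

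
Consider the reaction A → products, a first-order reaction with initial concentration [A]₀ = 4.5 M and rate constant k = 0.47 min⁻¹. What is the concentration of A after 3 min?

1.099 M

Step 1: For a first-order reaction: [A] = [A]₀ × e^(-kt)
Step 2: [A] = 4.5 × e^(-0.47 × 3)
Step 3: [A] = 4.5 × e^(-1.41)
Step 4: [A] = 4.5 × 0.244143 = 1.099 M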